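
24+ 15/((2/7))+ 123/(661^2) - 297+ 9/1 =-184817337/873842 = -211.50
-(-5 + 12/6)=3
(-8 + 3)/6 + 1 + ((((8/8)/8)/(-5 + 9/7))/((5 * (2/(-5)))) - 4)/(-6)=0.83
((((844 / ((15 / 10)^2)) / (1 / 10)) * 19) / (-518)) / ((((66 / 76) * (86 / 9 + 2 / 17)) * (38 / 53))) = -7224218/316239 = -22.84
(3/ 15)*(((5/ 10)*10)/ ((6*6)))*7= 7/36 = 0.19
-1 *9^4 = -6561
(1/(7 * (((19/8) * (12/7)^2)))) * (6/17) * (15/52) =35/16796 = 0.00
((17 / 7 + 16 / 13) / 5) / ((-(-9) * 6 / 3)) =37/910 = 0.04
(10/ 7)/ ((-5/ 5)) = -10/7 = -1.43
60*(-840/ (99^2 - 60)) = -5.17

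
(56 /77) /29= 8/319 = 0.03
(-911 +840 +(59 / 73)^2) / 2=-187439/5329 = -35.17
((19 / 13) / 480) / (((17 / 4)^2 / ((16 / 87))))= 152/4902885 = 0.00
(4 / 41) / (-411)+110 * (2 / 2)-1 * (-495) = 10194851/16851 = 605.00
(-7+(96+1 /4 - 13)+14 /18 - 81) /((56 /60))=-715/168 = -4.26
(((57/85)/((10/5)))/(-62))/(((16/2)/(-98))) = 2793/42160 = 0.07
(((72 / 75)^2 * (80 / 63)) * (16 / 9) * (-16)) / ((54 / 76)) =-9961472/212625 = -46.85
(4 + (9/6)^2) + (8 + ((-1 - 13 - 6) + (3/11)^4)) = -336419/58564 = -5.74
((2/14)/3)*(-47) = -2.24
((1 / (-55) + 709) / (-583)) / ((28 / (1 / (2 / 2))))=-19497/448910 = -0.04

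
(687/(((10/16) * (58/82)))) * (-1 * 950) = -42813840/29 = -1476339.31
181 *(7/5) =1267/5 = 253.40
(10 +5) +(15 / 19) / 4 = 15.20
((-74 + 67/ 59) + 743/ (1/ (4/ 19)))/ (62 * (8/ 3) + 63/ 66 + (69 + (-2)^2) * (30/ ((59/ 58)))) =6182022/171586055 = 0.04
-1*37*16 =-592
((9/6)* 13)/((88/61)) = 2379/176 = 13.52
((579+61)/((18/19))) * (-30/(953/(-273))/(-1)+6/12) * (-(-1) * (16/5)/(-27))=150073856/231579 = 648.05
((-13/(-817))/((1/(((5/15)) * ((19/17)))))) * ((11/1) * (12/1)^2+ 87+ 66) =7527/731 = 10.30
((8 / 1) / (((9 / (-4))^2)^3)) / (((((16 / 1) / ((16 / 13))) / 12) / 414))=6029312/255879 = 23.56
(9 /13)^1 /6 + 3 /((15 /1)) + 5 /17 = 1347/2210 = 0.61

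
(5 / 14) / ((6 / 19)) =95/84 = 1.13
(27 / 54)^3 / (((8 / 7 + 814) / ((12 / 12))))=7/45648 = 0.00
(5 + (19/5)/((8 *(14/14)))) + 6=459/40 = 11.48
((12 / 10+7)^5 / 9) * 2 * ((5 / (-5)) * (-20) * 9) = 926849608/625 = 1482959.37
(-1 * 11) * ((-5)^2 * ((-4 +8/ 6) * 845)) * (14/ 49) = 3718000/21 = 177047.62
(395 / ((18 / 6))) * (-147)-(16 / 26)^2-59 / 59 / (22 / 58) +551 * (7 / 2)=-64802937/3718 = -17429.52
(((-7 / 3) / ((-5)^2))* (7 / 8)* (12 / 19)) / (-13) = 49/12350 = 0.00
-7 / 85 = -0.08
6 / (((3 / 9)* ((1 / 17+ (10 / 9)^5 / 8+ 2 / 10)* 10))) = 9034497/2361578 = 3.83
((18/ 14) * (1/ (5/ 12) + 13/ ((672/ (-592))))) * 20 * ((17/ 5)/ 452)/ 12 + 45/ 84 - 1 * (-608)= 134746173/221480 = 608.39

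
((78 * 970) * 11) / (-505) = -166452/101 = -1648.04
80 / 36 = 20/9 = 2.22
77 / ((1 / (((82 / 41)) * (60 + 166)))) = 34804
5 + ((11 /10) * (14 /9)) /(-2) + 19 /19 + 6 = 1003/90 = 11.14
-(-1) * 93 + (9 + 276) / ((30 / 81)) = 1725/2 = 862.50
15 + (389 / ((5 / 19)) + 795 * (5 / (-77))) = 555007/385 = 1441.58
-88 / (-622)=44/311 = 0.14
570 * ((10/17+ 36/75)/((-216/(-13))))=56069/1530 = 36.65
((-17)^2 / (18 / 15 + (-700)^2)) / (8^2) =85/9223552 = 0.00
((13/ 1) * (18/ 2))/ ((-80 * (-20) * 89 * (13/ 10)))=9/14240 = 0.00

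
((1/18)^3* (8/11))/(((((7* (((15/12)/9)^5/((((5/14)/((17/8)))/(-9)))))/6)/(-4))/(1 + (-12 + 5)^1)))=-5308416/5726875 = -0.93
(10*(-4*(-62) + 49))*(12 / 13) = 35640/13 = 2741.54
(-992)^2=984064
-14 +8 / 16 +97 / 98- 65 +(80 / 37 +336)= 472562/1813 = 260.65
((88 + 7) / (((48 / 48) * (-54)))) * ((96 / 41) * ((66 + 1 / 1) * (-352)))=35847680/369 = 97148.18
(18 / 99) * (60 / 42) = 20/77 = 0.26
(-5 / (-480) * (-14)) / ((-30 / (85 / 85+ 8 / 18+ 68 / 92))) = 791/74520 = 0.01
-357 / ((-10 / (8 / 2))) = 714/5 = 142.80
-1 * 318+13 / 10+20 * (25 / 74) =-114679/370 = -309.94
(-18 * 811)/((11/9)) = -131382/11 = -11943.82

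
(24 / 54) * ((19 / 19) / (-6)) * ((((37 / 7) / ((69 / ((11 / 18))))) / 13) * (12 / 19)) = -1628/9663381 = 0.00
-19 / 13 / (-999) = 19/12987 = 0.00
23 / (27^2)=23/729 = 0.03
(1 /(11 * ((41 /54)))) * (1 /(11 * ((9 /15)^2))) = 150/4961 = 0.03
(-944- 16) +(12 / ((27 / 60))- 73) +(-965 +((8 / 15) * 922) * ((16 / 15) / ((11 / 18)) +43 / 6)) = 5967358/2475 = 2411.05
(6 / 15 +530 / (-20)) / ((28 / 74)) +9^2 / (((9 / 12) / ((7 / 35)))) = -6633/140 = -47.38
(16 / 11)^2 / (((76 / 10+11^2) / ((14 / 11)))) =17920/855833 = 0.02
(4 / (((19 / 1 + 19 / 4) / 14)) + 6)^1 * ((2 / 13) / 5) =0.26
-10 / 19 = -0.53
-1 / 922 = -1/922 = 0.00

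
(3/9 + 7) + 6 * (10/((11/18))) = 105.52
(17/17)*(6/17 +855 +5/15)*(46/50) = 200744/255 = 787.23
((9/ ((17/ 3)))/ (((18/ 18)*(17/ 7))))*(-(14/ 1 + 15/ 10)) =-5859/578 = -10.14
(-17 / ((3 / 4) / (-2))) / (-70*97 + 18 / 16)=-1088/162933 = -0.01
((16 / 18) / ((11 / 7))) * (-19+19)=0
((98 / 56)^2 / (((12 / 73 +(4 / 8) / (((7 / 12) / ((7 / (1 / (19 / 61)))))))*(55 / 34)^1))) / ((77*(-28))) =-75701/175285440 = 0.00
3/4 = 0.75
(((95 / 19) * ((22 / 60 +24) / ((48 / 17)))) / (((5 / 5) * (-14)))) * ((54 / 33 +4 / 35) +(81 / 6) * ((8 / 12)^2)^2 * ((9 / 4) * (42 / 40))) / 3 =-77034973/9313920 = -8.27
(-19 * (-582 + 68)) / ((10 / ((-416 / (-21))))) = 2031328/105 = 19345.98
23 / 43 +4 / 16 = 0.78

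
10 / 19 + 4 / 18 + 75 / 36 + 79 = 81.83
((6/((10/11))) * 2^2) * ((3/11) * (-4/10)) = -72/25 = -2.88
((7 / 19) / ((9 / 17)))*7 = 833/171 = 4.87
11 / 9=1.22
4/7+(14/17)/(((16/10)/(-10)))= -1089/238 = -4.58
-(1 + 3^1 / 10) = -13/10 = -1.30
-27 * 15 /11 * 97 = -39285/11 = -3571.36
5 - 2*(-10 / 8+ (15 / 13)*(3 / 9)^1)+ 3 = 253/26 = 9.73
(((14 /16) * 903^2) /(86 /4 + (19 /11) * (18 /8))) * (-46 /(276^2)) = -6976277/411056 = -16.97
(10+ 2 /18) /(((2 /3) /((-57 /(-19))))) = 91/2 = 45.50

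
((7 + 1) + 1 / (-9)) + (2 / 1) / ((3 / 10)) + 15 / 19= 2624/171 = 15.35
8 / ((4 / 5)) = 10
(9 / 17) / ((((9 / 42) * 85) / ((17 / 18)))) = 7/255 = 0.03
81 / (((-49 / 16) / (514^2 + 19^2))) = -342865872/49 = -6997262.69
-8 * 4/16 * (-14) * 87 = 2436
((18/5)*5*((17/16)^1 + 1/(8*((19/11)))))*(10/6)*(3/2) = 15525/304 = 51.07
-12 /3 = -4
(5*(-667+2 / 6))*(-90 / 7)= 300000/7 = 42857.14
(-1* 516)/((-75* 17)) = 172/425 = 0.40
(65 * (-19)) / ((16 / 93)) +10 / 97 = -11140775/1552 = -7178.33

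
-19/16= -1.19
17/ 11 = 1.55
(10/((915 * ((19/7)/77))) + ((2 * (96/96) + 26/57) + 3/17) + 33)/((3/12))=2832712/19703 = 143.77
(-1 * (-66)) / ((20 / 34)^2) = 9537/50 = 190.74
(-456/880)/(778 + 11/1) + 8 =231421/28930 = 8.00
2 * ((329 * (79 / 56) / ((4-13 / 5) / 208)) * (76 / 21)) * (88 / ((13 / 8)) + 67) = 423282000/7 = 60468857.14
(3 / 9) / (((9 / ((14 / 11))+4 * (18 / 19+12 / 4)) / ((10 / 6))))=1330/54729 = 0.02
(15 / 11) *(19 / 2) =285/22 = 12.95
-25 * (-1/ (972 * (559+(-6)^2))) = 5/115668 = 0.00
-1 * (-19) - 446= -427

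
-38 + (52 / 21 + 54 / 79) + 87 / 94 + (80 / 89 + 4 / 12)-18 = -703432577/13879194 = -50.68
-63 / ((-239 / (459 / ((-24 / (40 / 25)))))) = -9639/1195 = -8.07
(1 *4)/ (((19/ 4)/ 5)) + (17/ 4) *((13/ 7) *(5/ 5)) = 6439/532 = 12.10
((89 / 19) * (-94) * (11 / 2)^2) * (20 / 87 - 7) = 90174.90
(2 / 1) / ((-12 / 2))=-1/3 = -0.33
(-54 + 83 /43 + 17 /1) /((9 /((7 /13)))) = -812/387 = -2.10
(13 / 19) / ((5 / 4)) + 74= 7082/95 = 74.55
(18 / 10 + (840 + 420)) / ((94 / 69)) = 435321/470 = 926.21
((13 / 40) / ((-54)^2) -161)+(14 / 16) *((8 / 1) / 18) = -18733667/116640 = -160.61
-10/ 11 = -0.91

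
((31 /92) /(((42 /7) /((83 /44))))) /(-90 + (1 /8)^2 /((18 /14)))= -15438/13113749 = 0.00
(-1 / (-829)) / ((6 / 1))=1/4974 = 0.00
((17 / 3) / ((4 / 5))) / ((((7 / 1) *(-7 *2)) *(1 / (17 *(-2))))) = 1445/588 = 2.46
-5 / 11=-0.45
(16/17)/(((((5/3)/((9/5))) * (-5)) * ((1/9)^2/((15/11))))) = -104976/4675 = -22.45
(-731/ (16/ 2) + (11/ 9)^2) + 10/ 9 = -57523/648 = -88.77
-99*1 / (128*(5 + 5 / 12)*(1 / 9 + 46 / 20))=-2673/45136 = -0.06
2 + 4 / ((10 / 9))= 28/5 = 5.60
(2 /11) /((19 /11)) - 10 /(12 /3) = -91/38 = -2.39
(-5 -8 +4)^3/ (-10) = 729/10 = 72.90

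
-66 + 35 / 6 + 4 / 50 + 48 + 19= 1037/150 = 6.91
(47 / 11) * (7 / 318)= 329/3498 = 0.09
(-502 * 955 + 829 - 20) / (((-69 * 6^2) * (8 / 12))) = 478601/1656 = 289.01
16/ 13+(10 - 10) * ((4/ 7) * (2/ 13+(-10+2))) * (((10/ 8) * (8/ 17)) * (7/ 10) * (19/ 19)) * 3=16/13 = 1.23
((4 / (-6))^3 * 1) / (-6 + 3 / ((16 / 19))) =0.12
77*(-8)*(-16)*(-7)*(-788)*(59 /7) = 458225152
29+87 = 116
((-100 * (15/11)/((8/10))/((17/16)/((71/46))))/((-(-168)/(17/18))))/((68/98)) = -310625/154836 = -2.01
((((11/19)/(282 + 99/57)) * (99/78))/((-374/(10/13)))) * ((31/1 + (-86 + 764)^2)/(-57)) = 25284325/588557034 = 0.04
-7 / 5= -1.40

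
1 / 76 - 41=-3115/76 = -40.99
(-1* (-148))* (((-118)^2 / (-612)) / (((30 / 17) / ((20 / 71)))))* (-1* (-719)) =-740840344/1917 = -386458.19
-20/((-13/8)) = 160/13 = 12.31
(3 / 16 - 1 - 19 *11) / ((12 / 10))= -5595/32 = -174.84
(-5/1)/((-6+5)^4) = -5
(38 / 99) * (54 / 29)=228/319 = 0.71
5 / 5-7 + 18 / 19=-96/19 = -5.05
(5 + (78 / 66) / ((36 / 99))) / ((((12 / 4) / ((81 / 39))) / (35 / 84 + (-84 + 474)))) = 463815/208 = 2229.88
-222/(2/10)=-1110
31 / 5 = 6.20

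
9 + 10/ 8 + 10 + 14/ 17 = 1433/68 = 21.07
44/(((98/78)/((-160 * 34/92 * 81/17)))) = -11119680/1127 = -9866.62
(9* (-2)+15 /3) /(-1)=13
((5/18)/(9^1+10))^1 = 5/342 = 0.01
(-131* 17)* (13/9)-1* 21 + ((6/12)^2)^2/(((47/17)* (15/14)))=-3237.76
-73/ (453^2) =-73/205209 = 0.00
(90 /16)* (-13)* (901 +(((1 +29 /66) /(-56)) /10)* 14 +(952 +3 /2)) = -190935615/1408 = -135607.68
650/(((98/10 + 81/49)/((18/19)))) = 53.77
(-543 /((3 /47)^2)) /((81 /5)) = -1999145/243 = -8226.93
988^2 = 976144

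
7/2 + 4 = 15/2 = 7.50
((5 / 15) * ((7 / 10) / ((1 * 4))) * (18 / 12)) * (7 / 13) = 0.05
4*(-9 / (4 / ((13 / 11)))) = -117/11 = -10.64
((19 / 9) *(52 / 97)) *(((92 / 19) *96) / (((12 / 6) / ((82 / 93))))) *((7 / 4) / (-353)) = -10984064/9553239 = -1.15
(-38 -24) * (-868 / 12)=13454/3 = 4484.67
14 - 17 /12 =151/12 = 12.58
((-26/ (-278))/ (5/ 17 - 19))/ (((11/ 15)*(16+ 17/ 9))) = -9945/26093914 = 0.00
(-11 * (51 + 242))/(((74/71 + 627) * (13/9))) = -2059497/579683 = -3.55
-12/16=-0.75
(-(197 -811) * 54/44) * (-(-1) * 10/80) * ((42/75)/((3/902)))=792981/50 = 15859.62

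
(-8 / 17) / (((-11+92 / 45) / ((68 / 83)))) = 1440/33449 = 0.04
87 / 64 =1.36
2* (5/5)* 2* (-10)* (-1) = 40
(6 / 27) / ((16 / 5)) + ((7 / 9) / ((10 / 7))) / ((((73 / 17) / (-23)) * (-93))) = 246361/2444040 = 0.10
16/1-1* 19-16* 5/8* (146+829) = -9753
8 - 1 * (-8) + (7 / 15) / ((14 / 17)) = 497/30 = 16.57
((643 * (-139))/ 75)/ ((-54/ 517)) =46207909/4050 = 11409.36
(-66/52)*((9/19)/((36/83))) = -1.39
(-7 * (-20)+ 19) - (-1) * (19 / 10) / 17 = 27049/170 = 159.11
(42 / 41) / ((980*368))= 3/1056160 = 0.00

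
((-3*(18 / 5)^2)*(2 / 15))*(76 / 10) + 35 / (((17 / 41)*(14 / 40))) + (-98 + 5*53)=3918267/10625 = 368.78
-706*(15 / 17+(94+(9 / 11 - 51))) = -5901454/187 = -31558.58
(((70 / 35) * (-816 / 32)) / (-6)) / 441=17/882 = 0.02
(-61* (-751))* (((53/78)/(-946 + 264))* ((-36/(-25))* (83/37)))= -604567767/4100525 = -147.44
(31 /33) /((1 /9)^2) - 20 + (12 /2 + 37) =1090/11 = 99.09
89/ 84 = 1.06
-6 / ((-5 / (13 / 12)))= 13/10 = 1.30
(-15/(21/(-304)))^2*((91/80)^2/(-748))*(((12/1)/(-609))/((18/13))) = 793117/683298 = 1.16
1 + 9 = 10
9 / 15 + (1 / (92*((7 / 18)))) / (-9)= 961/1610 = 0.60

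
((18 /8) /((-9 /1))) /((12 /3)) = -1/16 = -0.06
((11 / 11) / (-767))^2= 1/588289 = 0.00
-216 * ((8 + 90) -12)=-18576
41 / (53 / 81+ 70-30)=1.01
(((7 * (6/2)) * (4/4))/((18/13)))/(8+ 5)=1.17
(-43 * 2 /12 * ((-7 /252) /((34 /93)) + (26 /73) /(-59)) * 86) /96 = 266487125/506089728 = 0.53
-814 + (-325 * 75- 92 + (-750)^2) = 537219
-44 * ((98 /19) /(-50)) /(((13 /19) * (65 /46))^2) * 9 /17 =780118416/303460625 = 2.57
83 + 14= 97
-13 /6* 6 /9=-13/9 = -1.44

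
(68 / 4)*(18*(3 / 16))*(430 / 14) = 98685/56 = 1762.23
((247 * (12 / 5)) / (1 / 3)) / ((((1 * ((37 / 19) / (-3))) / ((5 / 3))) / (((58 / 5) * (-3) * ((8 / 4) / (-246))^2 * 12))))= 126.04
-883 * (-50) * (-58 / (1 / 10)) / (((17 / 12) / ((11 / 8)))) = -422515500/17 = -24853852.94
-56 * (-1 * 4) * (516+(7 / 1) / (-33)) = 3812704/33 = 115536.48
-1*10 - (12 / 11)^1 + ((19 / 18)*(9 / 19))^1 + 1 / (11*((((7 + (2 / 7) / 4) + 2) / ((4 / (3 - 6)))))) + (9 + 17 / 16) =-36329/67056 = -0.54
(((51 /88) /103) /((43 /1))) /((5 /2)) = 51/974380 = 0.00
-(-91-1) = 92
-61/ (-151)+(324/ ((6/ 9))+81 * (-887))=-10775450/151 = -71360.60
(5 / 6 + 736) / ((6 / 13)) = 1596.47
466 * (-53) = -24698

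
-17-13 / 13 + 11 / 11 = -17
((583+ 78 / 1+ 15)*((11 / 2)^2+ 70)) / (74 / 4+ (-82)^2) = 135538/13485 = 10.05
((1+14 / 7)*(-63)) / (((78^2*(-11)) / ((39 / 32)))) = 63/18304 = 0.00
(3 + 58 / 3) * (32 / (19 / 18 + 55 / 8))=51456/571 = 90.12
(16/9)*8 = 128/9 = 14.22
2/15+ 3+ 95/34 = 3023/510 = 5.93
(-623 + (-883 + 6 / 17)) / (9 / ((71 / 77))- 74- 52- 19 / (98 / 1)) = 178096968/13772431 = 12.93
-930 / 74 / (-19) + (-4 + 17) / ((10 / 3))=32067/7030 = 4.56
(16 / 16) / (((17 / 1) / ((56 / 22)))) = 28/187 = 0.15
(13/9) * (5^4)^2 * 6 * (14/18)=71093750/27 = 2633101.85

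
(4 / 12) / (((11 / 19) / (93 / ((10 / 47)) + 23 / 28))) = 1164871/4620 = 252.14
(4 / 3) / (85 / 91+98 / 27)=3276/11213 = 0.29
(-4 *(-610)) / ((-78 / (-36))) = 14640/13 = 1126.15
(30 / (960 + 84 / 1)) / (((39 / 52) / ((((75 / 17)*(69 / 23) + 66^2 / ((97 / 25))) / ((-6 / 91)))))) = -31565625/47821 = -660.08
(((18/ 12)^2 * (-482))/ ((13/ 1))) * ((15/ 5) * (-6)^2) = -117126/13 = -9009.69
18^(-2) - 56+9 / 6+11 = -14093/324 = -43.50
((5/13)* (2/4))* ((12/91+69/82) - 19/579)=20317495/112332948 = 0.18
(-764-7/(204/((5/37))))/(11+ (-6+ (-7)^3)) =2.26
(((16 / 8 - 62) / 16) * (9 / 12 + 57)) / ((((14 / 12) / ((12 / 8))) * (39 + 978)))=-495/1808 = -0.27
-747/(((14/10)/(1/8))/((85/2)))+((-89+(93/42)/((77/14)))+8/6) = -10799203/3696 = -2921.86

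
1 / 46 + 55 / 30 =128/69 = 1.86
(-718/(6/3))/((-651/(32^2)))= 367616/651 = 564.69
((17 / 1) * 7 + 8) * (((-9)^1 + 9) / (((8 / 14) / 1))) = 0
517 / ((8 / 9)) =4653/8 = 581.62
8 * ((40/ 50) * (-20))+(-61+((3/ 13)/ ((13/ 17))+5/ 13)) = -31825/169 = -188.31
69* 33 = 2277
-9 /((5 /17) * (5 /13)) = -1989/25 = -79.56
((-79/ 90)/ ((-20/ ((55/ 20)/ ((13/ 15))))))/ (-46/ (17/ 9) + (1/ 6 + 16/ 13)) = -14773/2435120 = -0.01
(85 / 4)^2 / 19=7225/304 = 23.77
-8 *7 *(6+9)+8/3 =-2512/3 = -837.33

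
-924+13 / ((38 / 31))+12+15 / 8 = -136727/152 = -899.52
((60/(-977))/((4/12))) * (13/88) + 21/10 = 111381/53735 = 2.07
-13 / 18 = -0.72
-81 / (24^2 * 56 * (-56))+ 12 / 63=0.19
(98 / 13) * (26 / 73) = 2.68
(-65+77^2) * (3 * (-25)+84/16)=-409014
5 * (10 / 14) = 25/7 = 3.57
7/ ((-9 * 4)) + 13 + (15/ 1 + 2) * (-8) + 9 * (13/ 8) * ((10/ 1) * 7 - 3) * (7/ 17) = 343067/1224 = 280.28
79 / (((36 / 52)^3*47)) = 173563/34263 = 5.07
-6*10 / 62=-30/31 = -0.97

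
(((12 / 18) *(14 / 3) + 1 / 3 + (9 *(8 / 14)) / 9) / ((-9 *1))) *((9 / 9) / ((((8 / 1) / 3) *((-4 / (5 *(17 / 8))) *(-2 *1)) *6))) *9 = -21505/64512 = -0.33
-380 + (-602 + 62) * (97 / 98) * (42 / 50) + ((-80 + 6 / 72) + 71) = -351913/420 = -837.89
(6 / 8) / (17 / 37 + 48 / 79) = 8769/12476 = 0.70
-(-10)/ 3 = 10/3 = 3.33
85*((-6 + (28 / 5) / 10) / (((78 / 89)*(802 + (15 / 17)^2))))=-29733476/45240585 = -0.66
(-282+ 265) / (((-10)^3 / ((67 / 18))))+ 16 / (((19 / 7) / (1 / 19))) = 2427179/6498000 = 0.37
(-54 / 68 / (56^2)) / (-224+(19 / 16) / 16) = 54/47751725 = 0.00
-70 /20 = -7/2 = -3.50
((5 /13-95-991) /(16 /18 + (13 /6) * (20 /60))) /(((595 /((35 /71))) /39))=-762102/35003 = -21.77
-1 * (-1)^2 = -1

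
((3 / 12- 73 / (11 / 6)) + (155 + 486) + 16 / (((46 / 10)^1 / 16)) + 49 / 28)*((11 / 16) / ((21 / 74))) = 6167345/3864 = 1596.10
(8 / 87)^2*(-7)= -448/7569 = -0.06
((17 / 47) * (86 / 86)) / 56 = 0.01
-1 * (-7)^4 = -2401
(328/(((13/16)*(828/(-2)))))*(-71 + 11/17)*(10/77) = 104960/11781 = 8.91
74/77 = 0.96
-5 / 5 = -1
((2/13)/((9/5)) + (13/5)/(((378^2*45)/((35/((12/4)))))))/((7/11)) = 33681659/250761420 = 0.13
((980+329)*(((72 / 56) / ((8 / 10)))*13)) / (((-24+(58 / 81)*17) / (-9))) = 79748955/3832 = 20811.31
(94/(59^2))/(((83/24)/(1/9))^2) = 6016/215825481 = 0.00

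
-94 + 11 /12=-1117/12 = -93.08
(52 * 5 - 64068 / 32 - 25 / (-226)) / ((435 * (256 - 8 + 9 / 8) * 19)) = -524927/620450795 = 0.00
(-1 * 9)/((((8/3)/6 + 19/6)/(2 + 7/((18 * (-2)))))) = -9/2 = -4.50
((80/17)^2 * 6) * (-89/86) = -1708800/12427 = -137.51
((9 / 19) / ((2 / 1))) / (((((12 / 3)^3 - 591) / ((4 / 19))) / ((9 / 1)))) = -162/190247 = 0.00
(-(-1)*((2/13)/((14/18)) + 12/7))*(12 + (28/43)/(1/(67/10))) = 612132/19565 = 31.29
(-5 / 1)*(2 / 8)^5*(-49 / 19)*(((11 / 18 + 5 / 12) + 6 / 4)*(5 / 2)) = 111475/1400832 = 0.08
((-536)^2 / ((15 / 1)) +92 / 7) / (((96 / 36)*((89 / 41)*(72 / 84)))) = 20627633/5340 = 3862.85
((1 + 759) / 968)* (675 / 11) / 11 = 64125/14641 = 4.38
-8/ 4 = -2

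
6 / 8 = 3/4 = 0.75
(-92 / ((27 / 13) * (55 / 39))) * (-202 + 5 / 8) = 695773/110 = 6325.21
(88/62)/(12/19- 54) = -418/15717 = -0.03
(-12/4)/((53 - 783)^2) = -3/532900 = 0.00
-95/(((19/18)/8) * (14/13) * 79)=-8.46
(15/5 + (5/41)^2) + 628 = 1060736/1681 = 631.01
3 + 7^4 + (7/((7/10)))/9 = 21646/9 = 2405.11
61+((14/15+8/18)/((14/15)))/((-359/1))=459848/7539 = 61.00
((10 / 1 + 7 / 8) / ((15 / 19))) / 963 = 0.01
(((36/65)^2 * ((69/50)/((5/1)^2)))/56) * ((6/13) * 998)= 33466932/240296875 = 0.14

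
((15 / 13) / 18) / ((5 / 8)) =0.10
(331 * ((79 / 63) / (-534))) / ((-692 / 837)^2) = -1.14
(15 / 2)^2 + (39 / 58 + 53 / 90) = 300209/5220 = 57.51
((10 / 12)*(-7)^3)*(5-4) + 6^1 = -1679/6 = -279.83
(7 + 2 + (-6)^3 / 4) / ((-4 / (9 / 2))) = 405/8 = 50.62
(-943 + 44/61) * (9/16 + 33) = -30866223/976 = -31625.23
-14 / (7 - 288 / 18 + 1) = 7/4 = 1.75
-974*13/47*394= -4988828/47 = -106145.28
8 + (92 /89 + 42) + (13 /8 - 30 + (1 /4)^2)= 32355/1424 = 22.72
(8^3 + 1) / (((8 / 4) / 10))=2565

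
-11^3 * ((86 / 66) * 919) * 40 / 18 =-95631140/27 = -3541894.07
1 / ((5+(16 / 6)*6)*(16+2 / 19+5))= 19/8421 = 0.00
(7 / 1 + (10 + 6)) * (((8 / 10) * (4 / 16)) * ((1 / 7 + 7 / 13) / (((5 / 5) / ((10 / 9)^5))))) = 28520000/5373459 = 5.31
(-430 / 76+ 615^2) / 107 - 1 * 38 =14217827/4066 = 3496.76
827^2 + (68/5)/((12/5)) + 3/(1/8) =2051876/3 = 683958.67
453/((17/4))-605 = -8473/17 = -498.41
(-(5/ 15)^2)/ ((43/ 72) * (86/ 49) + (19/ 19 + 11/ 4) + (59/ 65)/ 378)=-19110/825653 = -0.02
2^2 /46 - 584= -13430/23 = -583.91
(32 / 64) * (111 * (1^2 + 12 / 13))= 2775/26 = 106.73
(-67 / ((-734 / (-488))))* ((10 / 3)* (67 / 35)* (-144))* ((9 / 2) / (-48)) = -9857844/2569 = -3837.23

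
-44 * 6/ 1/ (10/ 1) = -132/5 = -26.40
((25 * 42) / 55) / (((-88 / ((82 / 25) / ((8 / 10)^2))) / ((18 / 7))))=-2.86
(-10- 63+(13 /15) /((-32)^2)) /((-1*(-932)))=-1121267/14315520 = -0.08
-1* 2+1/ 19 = -37/19 = -1.95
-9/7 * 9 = -81/7 = -11.57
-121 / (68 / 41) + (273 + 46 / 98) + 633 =2777267/3332 = 833.51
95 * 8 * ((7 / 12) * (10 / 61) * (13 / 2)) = 86450/183 = 472.40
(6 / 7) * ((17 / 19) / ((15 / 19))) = 34/35 = 0.97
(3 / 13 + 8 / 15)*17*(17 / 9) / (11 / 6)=86122/6435 = 13.38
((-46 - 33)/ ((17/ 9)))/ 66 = -237/374 = -0.63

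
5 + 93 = 98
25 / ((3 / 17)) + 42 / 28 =859/6 = 143.17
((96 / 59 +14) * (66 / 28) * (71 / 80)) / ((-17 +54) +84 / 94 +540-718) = -16921927/72522800 = -0.23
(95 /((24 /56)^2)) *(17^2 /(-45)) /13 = -269059/1053 = -255.52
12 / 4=3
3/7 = 0.43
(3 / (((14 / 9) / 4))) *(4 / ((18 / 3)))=36/7 = 5.14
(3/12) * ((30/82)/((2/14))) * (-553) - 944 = -212881/164 = -1298.05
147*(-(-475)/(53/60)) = 4189500/53 = 79047.17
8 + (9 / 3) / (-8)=61/8 = 7.62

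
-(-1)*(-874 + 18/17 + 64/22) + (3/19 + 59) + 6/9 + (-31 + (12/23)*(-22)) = -209041889/245157 = -852.69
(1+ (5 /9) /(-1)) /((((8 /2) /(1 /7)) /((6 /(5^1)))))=0.02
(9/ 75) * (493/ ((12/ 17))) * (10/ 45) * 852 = 1190102/75 = 15868.03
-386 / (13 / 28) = -10808/13 = -831.38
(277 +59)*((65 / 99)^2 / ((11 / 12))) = 1892800/11979 = 158.01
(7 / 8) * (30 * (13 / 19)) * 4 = 1365/19 = 71.84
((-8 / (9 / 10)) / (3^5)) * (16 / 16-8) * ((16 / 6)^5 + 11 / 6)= 18599560/531441 = 35.00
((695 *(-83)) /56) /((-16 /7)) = 450.66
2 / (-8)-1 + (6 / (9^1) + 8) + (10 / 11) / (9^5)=19269697/2598156 = 7.42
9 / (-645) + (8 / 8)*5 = 1072/215 = 4.99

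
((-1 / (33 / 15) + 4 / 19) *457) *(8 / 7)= -186456/1463 = -127.45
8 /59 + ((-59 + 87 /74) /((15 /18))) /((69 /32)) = -8044712/251045 = -32.04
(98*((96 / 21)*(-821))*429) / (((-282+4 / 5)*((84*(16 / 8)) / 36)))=84530160/703 = 120242.05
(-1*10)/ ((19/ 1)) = -10/19 = -0.53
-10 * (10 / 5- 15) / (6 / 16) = 346.67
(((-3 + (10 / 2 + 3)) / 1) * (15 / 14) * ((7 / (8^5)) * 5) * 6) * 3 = 3375/32768 = 0.10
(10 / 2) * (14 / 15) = 14/3 = 4.67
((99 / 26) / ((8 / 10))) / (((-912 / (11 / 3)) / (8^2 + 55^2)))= -1868845/31616 = -59.11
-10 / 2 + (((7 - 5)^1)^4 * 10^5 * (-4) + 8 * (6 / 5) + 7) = -31999942/5 = -6399988.40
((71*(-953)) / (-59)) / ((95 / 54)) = 3653802/5605 = 651.88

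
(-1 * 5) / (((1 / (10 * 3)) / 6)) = -900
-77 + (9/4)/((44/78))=-6425/88 = -73.01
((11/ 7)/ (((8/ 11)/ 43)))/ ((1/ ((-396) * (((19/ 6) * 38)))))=-61983339/14 = -4427381.36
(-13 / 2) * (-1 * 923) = 11999/2 = 5999.50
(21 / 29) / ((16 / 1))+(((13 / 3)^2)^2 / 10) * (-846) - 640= -636220543/20880 = -30470.33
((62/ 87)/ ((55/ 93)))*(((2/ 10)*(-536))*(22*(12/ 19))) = -24724608/13775 = -1794.89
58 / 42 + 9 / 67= 1.52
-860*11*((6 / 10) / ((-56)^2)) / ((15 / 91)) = -6149/560 = -10.98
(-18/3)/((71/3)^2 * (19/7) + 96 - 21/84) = -1512/407245 = 0.00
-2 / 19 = -0.11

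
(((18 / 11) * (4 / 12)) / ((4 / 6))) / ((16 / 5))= 45/176 = 0.26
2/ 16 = 0.12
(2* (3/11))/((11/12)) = 0.60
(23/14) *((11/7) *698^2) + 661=61663695/49 = 1258442.76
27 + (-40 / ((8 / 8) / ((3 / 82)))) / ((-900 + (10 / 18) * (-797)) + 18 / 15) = 66833397/2475211 = 27.00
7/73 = 0.10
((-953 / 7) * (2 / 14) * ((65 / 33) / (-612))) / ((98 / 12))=61945/8081766 = 0.01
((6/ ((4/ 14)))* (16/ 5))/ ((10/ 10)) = 336/5 = 67.20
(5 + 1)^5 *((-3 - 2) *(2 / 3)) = -25920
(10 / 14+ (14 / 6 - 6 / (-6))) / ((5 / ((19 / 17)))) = 19/21 = 0.90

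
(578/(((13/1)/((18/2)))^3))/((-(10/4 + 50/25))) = -93636/2197 = -42.62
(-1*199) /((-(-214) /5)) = -995/214 = -4.65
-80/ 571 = -0.14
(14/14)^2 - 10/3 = -7/3 = -2.33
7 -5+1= 3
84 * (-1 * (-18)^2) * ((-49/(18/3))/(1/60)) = 13335840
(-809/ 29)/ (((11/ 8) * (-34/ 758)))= 2452888/5423 = 452.31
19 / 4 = 4.75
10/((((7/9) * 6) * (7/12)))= 180/49 = 3.67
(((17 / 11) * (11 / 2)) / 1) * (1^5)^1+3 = 11.50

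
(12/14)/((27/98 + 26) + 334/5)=420/45607 = 0.01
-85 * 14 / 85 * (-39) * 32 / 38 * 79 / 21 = 32864/19 = 1729.68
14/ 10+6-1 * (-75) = 82.40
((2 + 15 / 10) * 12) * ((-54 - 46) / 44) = -1050/11 = -95.45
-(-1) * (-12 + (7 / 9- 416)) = -3845/9 = -427.22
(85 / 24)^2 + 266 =278.54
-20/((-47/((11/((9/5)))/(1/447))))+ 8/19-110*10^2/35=15912796/18753 = 848.55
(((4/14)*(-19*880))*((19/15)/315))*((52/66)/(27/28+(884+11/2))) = -0.02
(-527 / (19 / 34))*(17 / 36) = -152303/342 = -445.33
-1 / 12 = -0.08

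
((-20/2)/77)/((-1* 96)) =5/3696 = 0.00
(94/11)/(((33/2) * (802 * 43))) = 94/6259209 = 0.00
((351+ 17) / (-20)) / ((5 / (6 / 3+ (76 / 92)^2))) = -5676/575 = -9.87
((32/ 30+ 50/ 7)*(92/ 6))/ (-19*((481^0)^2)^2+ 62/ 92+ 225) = 1823992/2994705 = 0.61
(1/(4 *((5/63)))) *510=3213/2 = 1606.50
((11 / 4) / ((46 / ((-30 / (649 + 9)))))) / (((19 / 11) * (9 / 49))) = -4235/492936 = -0.01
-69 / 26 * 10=-345/13 = -26.54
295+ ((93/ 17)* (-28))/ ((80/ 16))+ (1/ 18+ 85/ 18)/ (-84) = 16984421/64260 = 264.31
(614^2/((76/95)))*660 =311021700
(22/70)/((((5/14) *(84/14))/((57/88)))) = 19/200 = 0.10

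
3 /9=1/3 = 0.33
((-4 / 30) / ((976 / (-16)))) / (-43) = -2/39345 = 0.00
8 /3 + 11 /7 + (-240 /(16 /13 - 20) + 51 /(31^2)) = 21023780/1231041 = 17.08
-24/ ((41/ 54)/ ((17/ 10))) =-11016/205 = -53.74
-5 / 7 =-0.71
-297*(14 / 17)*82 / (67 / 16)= -5455296/1139 = -4789.55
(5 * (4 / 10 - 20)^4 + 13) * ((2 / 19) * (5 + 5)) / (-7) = -368953764/3325 = -110963.54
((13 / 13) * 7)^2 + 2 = 51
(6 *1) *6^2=216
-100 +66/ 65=-6434/65 = -98.98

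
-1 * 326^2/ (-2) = 53138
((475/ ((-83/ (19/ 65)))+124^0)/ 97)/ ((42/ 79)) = -9559/732641 = -0.01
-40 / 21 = -1.90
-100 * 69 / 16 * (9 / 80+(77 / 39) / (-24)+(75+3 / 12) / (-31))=79990205/77376 = 1033.79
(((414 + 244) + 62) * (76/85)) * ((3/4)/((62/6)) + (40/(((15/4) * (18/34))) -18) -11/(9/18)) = -20131184/1581 = -12733.20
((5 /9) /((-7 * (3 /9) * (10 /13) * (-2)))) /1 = 13/84 = 0.15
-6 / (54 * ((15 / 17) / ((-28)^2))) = -13328/135 = -98.73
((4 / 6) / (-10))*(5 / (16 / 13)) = -13/48 = -0.27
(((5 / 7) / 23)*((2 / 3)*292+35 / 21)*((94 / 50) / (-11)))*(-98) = 387562/3795 = 102.12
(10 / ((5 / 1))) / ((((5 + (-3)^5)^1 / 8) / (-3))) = 24/119 = 0.20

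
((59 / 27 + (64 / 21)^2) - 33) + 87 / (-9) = -41269/1323 = -31.19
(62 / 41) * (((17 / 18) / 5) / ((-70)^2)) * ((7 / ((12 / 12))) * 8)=1054/322875 = 0.00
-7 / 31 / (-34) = 7/1054 = 0.01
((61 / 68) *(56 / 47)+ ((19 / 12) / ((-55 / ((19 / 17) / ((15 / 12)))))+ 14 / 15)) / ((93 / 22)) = 289514/619225 = 0.47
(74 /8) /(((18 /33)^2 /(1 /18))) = 4477/2592 = 1.73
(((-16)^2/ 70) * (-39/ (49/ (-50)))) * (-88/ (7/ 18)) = -79073280/2401 = -32933.48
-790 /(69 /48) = -12640/23 = -549.57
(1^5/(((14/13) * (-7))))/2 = -13/196 = -0.07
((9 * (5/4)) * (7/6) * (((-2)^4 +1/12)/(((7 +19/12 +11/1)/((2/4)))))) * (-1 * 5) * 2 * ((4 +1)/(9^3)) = -33775/91368 = -0.37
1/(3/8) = 8/3 = 2.67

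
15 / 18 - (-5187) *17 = 529079/6 = 88179.83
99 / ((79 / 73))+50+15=12362/79 = 156.48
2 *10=20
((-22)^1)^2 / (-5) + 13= -83.80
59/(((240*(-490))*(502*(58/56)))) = -59/61143600 = 0.00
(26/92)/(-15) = -13/690 = -0.02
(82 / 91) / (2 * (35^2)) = 41/111475 = 0.00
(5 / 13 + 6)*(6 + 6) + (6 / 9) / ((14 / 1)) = 20929/273 = 76.66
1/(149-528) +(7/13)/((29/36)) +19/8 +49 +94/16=33100731/571532 = 57.92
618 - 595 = 23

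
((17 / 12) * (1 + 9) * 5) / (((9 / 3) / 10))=2125/9 = 236.11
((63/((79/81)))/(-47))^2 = 26040609/13786369 = 1.89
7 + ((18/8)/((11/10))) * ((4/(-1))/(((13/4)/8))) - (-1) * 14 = 123/143 = 0.86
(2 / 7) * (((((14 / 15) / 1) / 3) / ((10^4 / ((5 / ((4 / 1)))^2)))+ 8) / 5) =1152007/2520000 = 0.46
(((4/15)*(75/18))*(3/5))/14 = 1/21 = 0.05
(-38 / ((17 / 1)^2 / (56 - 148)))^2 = 12222016/83521 = 146.33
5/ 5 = 1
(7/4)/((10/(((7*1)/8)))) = 49/320 = 0.15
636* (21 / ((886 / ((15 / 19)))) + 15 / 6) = 13483200/8417 = 1601.90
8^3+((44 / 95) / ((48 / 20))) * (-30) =9618/19 = 506.21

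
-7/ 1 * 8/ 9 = -6.22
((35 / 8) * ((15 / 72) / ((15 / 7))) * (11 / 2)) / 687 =2695/791424 = 0.00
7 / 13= 0.54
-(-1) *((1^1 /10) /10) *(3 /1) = 3/100 = 0.03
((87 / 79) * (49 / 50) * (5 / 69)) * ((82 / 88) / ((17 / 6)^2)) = 0.01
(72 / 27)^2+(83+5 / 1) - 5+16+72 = 178.11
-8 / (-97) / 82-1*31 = -123283/3977 = -31.00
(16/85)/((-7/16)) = -256/595 = -0.43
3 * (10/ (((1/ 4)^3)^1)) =1920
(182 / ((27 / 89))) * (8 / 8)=16198/27 = 599.93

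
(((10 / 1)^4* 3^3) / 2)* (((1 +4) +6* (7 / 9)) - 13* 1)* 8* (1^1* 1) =-3600000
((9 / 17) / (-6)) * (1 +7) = -12/17 = -0.71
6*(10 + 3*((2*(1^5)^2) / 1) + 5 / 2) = 111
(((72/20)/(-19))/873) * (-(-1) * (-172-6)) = 356/9215 = 0.04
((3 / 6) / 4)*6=0.75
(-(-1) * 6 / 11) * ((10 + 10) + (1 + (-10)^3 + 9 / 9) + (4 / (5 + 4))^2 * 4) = -158308/297 = -533.02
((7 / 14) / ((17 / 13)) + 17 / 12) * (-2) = -367/102 = -3.60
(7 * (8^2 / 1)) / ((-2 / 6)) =-1344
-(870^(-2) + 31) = -23463901/756900 = -31.00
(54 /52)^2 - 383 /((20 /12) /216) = -167768739/3380 = -49635.72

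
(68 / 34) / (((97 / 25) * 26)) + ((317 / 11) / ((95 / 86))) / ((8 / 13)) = 223557483/5270980 = 42.41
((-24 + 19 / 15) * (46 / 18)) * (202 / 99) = -144026/1215 = -118.54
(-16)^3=-4096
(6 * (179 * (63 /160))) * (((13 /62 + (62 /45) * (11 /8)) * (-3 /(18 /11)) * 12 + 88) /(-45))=-145810357/372000 = -391.96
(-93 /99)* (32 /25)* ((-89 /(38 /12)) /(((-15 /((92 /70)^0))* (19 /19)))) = -176576/78375 = -2.25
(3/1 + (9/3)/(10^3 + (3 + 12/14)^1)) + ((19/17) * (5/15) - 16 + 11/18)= -25831853/2150262 = -12.01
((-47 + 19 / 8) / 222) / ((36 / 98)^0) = -0.20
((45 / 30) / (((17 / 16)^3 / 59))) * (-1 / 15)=-120832/24565 = -4.92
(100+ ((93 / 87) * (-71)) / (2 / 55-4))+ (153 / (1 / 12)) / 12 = 1720521/6322 = 272.15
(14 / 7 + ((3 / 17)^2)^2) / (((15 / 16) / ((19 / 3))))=50805392/3758445 = 13.52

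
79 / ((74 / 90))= 3555/37 = 96.08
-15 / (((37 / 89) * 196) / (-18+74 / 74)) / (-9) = -7565/21756 = -0.35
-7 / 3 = -2.33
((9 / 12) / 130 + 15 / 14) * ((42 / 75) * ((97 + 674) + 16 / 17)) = 51455283/110500 = 465.66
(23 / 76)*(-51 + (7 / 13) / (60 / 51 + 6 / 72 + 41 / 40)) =-70747149/4605068 = -15.36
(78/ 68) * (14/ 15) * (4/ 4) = 91/85 = 1.07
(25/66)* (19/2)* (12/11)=475/121 = 3.93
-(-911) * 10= 9110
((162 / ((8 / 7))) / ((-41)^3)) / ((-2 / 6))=1701/275684 = 0.01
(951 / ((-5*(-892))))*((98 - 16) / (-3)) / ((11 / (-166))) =1078751/12265 = 87.95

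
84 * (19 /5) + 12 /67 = 106992/335 = 319.38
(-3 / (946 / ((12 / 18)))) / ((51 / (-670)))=670/24123 = 0.03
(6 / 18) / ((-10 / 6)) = -1/5 = -0.20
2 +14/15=44/15 = 2.93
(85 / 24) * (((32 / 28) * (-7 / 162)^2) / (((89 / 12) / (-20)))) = -11900/583929 = -0.02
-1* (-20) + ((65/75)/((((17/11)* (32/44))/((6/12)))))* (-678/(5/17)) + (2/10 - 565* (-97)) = 10787291/200 = 53936.46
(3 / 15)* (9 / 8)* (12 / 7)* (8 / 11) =0.28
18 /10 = 9/5 = 1.80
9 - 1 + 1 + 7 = 16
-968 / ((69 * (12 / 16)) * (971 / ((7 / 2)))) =-13552/200997 = -0.07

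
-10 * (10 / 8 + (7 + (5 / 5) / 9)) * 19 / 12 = -28595/216 = -132.38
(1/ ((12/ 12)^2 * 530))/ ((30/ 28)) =7/3975 = 0.00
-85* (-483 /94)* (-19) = -780045/94 = -8298.35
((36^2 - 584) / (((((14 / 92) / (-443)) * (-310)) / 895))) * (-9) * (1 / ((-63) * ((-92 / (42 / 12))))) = -7057433/217 = -32522.73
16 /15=1.07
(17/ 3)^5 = 1419857/243 = 5843.03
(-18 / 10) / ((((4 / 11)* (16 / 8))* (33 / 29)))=-87/40 = -2.18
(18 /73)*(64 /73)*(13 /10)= 7488/26645 = 0.28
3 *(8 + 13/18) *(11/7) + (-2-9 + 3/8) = 5123/168 = 30.49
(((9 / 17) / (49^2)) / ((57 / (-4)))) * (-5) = 60/775523 = 0.00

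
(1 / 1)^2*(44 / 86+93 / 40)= 4879/1720 = 2.84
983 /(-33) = -983/33 = -29.79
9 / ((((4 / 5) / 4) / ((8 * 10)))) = 3600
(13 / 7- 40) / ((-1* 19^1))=267/133 = 2.01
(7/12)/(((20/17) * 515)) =119/123600 = 0.00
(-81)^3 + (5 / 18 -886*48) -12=-10331653/18 = -573980.72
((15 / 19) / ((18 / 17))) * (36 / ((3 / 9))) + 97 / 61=95173/1159 = 82.12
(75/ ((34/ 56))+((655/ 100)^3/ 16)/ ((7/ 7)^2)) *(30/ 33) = 307017547/2393600 = 128.27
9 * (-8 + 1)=-63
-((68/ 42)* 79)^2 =-7214596/441 = -16359.63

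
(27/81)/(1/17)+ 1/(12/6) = 37/6 = 6.17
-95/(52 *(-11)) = 95/572 = 0.17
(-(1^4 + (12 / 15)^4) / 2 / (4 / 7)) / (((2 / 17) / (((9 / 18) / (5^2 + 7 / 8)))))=-104839/517500 = -0.20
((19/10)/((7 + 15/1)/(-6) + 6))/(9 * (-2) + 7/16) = -456/9835 = -0.05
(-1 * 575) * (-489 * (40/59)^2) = 449880000/3481 = 129238.72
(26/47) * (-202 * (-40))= 210080/47 = 4469.79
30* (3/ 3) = 30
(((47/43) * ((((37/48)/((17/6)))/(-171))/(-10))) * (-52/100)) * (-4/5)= 22607/312502500 = 0.00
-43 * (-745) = 32035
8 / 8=1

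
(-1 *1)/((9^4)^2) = -1/43046721 = 0.00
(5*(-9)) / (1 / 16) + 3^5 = -477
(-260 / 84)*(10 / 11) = -650/231 = -2.81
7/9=0.78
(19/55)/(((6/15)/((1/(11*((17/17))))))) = 19/242 = 0.08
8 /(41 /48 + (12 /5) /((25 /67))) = 48000/43717 = 1.10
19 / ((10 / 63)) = 119.70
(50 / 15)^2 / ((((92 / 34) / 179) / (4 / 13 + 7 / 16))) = 547.73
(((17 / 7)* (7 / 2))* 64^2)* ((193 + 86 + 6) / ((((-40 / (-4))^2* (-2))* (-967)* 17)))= 14592/4835 = 3.02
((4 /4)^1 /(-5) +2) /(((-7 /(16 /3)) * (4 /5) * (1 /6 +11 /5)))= -360/497 = -0.72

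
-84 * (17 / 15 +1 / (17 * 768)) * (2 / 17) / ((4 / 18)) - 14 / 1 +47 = -1609467/92480 = -17.40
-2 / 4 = -1/2 = -0.50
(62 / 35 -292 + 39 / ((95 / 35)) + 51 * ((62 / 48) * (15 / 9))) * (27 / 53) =-23854077/281960 = -84.60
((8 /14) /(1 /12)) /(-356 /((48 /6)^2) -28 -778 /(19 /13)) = -14592/1204189 = -0.01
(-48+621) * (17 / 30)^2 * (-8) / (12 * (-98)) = 55199/44100 = 1.25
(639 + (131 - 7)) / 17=763/17 = 44.88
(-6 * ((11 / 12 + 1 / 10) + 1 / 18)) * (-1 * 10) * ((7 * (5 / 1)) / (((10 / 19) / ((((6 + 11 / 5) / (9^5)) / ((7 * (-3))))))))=-150347/5314410 = -0.03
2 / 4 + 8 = 17/2 = 8.50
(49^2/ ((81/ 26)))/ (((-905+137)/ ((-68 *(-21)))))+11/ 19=-70544081/49248 = -1432.43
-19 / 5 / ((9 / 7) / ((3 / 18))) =-133/270 = -0.49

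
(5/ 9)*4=20/9 = 2.22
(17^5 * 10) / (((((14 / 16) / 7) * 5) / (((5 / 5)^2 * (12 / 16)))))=17038284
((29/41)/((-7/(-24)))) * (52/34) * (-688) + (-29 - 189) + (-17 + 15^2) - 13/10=-2563.06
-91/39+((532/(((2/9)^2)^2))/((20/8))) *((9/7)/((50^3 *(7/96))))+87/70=36811391/3281250 = 11.22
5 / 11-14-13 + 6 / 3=-270/11 = -24.55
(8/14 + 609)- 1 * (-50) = 4617/7 = 659.57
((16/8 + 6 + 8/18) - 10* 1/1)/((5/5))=-14/9 = -1.56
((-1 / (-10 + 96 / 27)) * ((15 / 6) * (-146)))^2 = 10791225/3364 = 3207.86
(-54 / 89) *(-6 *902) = 292248/89 = 3283.69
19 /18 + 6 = 127/18 = 7.06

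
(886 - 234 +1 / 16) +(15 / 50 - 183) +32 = 40109/80 = 501.36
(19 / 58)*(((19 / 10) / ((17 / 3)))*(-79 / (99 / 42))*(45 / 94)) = -1.76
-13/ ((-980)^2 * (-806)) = 1/59544800 = 0.00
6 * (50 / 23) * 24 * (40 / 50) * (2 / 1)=11520/23 = 500.87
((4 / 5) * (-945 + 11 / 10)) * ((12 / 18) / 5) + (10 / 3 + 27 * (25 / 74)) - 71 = -4418569/27750 = -159.23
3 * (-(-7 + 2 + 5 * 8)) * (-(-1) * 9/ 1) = -945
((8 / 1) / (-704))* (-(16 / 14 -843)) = -5893/616 = -9.57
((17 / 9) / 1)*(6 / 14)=0.81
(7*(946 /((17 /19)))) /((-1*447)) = -125818/7599 = -16.56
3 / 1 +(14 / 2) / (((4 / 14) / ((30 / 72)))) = 317/24 = 13.21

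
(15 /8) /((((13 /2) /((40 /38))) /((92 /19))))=6900/4693 = 1.47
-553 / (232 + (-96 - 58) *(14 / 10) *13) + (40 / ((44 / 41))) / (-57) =-3536485/8059458 = -0.44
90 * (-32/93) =-960/31 = -30.97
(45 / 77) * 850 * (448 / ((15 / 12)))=1958400/11 = 178036.36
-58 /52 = -29/26 = -1.12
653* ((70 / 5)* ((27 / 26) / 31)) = 123417/403 = 306.25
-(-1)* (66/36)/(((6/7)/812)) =1736.78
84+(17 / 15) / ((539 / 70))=19438/231 = 84.15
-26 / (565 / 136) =-3536/565 = -6.26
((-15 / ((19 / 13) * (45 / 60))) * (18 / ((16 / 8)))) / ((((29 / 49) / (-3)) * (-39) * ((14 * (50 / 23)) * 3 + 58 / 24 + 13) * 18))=-27048/3245941 = -0.01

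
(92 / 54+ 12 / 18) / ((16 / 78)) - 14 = -22/9 = -2.44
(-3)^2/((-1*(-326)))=9/326 = 0.03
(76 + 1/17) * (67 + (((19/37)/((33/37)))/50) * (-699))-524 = 3959.74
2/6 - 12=-35/3 = -11.67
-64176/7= -9168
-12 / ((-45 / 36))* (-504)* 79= -1911168/5 = -382233.60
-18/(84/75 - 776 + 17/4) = 1800/77063 = 0.02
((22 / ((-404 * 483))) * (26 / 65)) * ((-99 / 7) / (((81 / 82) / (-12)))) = -39688/5122215 = -0.01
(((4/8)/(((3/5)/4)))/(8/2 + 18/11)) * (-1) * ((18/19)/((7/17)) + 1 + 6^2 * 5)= -1340845/12369 = -108.40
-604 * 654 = -395016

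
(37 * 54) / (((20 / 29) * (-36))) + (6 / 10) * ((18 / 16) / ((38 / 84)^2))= -1114431/14440 = -77.18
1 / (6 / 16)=8/3 = 2.67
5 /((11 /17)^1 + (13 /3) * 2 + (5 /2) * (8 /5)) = 0.38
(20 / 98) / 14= 5/343 = 0.01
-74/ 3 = -24.67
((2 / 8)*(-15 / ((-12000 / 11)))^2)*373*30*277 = 37505523/256000 = 146.51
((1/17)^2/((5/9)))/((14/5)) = 9/4046 = 0.00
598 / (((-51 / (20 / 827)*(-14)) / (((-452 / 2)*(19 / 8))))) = -3209765/295239 = -10.87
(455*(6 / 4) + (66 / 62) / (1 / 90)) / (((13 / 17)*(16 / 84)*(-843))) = -5742345/905944 = -6.34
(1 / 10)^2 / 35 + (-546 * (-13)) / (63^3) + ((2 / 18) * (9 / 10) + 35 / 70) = 3742801/5953500 = 0.63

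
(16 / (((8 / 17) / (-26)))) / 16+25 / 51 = -11171/204 = -54.76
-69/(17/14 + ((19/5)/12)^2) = -1738800/33127 = -52.49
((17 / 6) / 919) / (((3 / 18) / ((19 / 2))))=323/1838 = 0.18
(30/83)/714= 5/9877 = 0.00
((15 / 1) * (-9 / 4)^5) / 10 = -177147/2048 = -86.50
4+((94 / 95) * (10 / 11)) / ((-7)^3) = 286560/71687 = 4.00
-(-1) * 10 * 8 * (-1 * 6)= -480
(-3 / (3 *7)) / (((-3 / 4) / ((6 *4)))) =32/7 = 4.57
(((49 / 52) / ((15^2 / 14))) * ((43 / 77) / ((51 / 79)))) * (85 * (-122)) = -10153633/19305 = -525.96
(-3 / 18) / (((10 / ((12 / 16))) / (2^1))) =-1/40 = -0.02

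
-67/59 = -1.14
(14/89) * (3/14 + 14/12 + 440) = 18538/267 = 69.43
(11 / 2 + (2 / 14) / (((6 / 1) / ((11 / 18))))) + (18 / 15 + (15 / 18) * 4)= 37981/3780 = 10.05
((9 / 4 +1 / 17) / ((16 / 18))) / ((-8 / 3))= -4239/4352 = -0.97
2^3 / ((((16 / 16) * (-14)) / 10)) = -40/7 = -5.71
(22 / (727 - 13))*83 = 913/357 = 2.56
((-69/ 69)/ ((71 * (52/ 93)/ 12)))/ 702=-31/71994 = 0.00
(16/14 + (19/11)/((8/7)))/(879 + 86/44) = 1635/542668 = 0.00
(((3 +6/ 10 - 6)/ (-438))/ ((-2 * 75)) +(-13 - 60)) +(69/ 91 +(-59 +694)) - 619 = -56.24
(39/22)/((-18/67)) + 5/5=-739/132 = -5.60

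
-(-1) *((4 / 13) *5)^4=160000/28561 = 5.60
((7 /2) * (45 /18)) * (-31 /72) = -1085/288 = -3.77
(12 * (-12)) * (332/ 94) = -508.60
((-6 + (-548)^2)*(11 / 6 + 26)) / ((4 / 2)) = 25074883/6 = 4179147.17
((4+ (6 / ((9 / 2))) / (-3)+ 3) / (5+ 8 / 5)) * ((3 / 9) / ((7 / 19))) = 5605/6237 = 0.90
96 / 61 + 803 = 49079/61 = 804.57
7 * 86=602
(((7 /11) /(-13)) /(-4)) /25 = 7/14300 = 0.00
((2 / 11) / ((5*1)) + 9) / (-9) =-497/495 = -1.00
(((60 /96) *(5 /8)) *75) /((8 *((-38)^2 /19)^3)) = 1875/224755712 = 0.00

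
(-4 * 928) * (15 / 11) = -55680/11 = -5061.82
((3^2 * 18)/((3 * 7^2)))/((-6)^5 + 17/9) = -486/3428383 = 0.00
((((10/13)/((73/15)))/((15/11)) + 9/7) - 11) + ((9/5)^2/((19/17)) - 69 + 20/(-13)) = -243718364/3155425 = -77.24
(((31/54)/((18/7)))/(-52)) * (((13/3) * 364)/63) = -0.11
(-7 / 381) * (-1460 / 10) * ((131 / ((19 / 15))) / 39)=669410/94107 = 7.11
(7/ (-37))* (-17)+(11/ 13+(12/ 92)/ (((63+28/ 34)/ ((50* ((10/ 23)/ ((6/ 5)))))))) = 226349772/55215433 = 4.10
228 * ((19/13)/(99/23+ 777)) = 16606/38935 = 0.43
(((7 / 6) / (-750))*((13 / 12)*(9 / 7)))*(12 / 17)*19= -247/8500 = -0.03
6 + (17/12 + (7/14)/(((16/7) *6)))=477/64 = 7.45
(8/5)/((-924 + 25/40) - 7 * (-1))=-64/36655 = 0.00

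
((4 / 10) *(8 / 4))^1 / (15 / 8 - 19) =-32/685 = -0.05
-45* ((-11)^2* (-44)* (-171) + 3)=-40968315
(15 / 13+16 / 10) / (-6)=-179/390 = -0.46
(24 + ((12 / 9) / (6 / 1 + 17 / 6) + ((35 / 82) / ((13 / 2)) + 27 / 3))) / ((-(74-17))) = -938336/1610193 = -0.58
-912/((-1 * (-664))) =-114/83 = -1.37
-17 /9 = -1.89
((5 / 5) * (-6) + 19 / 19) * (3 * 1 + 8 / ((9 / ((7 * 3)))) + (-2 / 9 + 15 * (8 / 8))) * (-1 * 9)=1640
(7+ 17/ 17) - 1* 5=3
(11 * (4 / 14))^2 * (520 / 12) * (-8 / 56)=-62920/1029 = -61.15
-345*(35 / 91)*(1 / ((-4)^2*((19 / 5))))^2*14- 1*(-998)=599200717/600704 = 997.50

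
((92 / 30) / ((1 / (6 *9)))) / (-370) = -414/925 = -0.45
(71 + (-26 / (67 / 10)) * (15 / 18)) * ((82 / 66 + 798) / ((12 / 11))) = 359253875/7236 = 49648.13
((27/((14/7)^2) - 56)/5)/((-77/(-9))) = -1773/1540 = -1.15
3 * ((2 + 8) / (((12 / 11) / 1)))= 55/2 = 27.50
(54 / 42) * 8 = 72/7 = 10.29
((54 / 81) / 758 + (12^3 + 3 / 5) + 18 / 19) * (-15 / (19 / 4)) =-747268616/136819 = -5461.73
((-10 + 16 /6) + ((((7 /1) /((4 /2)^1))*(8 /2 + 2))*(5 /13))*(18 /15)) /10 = 46/195 = 0.24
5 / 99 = 0.05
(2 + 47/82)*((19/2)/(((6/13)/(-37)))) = -1928329/984 = -1959.68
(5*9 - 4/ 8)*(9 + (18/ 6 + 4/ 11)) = 6052/11 = 550.18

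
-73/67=-1.09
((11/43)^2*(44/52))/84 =1331/2019108 = 0.00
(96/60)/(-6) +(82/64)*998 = 306821/240 = 1278.42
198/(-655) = -0.30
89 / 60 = 1.48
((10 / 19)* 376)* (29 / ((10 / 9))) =98136/19 = 5165.05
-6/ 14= -3/7 = -0.43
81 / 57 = 27/19 = 1.42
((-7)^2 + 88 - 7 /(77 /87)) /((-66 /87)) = -20590/121 = -170.17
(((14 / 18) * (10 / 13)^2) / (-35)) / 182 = -10/138411 = 0.00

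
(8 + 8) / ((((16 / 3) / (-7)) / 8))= -168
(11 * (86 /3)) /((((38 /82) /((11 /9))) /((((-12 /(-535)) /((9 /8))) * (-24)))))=-109221376/274455 = -397.96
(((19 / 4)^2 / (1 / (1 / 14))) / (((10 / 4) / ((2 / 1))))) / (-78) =-361/21840 = -0.02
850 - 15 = 835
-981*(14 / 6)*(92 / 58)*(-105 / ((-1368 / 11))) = -6756365/2204 = -3065.50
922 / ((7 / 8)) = 7376/7 = 1053.71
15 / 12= 5/4 = 1.25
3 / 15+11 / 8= 63/40 = 1.58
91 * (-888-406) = -117754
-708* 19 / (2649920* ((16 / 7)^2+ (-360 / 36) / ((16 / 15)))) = 3363/2749630 = 0.00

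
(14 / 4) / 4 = 0.88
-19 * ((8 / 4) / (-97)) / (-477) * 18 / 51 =-76/262191 = 0.00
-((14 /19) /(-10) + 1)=-88/95 = -0.93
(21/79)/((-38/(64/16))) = -42/1501 = -0.03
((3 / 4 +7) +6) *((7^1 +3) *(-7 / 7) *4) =-550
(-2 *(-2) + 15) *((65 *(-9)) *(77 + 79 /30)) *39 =-69039711/2 = -34519855.50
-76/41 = -1.85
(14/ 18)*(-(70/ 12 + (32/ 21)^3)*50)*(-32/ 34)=69432400/202419 = 343.01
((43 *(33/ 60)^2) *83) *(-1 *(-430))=18569507/40 = 464237.68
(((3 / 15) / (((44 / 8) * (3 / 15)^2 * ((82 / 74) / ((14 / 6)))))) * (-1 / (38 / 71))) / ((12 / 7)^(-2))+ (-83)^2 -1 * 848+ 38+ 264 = 379841689/59983 = 6332.49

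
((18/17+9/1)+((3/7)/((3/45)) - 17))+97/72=7151/8568 = 0.83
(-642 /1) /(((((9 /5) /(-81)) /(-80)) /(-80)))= 184896000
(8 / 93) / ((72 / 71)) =71/837 = 0.08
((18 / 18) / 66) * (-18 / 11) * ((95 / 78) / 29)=-95/91234 = 0.00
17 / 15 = 1.13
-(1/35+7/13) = -258/455 = -0.57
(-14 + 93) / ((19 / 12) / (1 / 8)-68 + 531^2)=237/845717 = 0.00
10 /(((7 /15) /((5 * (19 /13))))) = 14250/91 = 156.59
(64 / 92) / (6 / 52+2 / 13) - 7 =-711/161 = -4.42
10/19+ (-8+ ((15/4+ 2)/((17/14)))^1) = -1769/646 = -2.74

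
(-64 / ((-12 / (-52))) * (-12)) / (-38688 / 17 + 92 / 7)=-99008/67313 = -1.47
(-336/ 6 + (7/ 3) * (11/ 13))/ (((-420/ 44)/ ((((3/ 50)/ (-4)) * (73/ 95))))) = -241703/3705000 = -0.07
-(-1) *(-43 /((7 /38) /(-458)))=748372/7 = 106910.29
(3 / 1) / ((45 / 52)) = 52/15 = 3.47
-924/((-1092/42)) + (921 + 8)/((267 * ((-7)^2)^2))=296185031/8333871 = 35.54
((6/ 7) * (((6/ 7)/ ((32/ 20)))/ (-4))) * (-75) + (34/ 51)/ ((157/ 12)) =533011/61544 = 8.66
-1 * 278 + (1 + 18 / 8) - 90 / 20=-1117/4 = -279.25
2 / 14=1/7 = 0.14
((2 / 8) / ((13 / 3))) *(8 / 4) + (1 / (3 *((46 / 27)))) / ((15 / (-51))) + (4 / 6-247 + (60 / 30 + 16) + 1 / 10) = -410437/1794 = -228.78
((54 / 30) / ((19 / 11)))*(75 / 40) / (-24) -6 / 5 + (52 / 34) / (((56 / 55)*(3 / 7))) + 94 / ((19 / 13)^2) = 46.23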